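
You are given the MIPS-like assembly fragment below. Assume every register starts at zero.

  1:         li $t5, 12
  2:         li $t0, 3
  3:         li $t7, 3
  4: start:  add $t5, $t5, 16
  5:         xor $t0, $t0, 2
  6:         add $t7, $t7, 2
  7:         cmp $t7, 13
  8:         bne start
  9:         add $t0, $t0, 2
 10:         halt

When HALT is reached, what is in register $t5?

92

$t5=12
$t0=3
$t7=3
$t5=12+16=28
$t0=3^2=1
$t7=3+2=5
cmp $t7, 13  (cmp 5,13)
bne start: taken
$t5=28+16=44
$t0=1^2=3
$t7=5+2=7
cmp $t7, 13  (cmp 7,13)
bne start: taken
$t5=44+16=60
$t0=3^2=1
$t7=7+2=9
cmp $t7, 13  (cmp 9,13)
bne start: taken
$t5=60+16=76
$t0=1^2=3
$t7=9+2=11
cmp $t7, 13  (cmp 11,13)
bne start: taken
$t5=76+16=92
$t0=3^2=1
$t7=11+2=13
cmp $t7, 13  (cmp 13,13)
bne start: not taken
$t0=1+2=3
halt.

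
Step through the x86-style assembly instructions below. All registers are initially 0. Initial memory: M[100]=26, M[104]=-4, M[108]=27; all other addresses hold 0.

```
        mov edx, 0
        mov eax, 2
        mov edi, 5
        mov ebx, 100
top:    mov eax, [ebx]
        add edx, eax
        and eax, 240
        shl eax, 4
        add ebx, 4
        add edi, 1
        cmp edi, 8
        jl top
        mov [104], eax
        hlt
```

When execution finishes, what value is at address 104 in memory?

256

after mov edx, 0: edx=0
after mov eax, 2: eax=2
after mov edi, 5: edi=5
after mov ebx, 100: ebx=100
after mov eax, [ebx]: eax=M[100]=26
after add edx, eax: edx=0+26=26
after and eax, 240: eax=26&240=16
after shl eax, 4: eax=16<<4=256
after add ebx, 4: ebx=100+4=104
after add edi, 1: edi=5+1=6
cmp edi, 8  (cmp 6,8)
jl top: taken
after mov eax, [ebx]: eax=M[104]=-4
after add edx, eax: edx=26+(-4)=22
after and eax, 240: eax=(-4)&240=240
after shl eax, 4: eax=240<<4=3840
after add ebx, 4: ebx=104+4=108
after add edi, 1: edi=6+1=7
cmp edi, 8  (cmp 7,8)
jl top: taken
after mov eax, [ebx]: eax=M[108]=27
after add edx, eax: edx=22+27=49
after and eax, 240: eax=27&240=16
after shl eax, 4: eax=16<<4=256
after add ebx, 4: ebx=108+4=112
after add edi, 1: edi=7+1=8
cmp edi, 8  (cmp 8,8)
jl top: not taken
mov [104], eax → M[104]=256
halt.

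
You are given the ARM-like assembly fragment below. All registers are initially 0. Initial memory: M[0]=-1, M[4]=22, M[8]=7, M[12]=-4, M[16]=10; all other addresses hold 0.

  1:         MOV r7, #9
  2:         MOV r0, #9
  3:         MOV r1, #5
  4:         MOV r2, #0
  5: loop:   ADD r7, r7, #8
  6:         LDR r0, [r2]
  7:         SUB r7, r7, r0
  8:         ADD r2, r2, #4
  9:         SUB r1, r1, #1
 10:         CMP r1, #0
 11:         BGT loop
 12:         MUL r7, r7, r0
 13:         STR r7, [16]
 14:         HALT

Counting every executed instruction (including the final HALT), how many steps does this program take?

r7=9
r0=9
r1=5
r2=0
r7=9+8=17
r0=M[0]=-1
r7=17-(-1)=18
r2=0+4=4
r1=5-1=4
CMP r1, #0  (cmp 4,0)
BGT loop: taken
r7=18+8=26
r0=M[4]=22
r7=26-22=4
r2=4+4=8
r1=4-1=3
CMP r1, #0  (cmp 3,0)
BGT loop: taken
r7=4+8=12
r0=M[8]=7
r7=12-7=5
r2=8+4=12
r1=3-1=2
CMP r1, #0  (cmp 2,0)
BGT loop: taken
r7=5+8=13
r0=M[12]=-4
r7=13-(-4)=17
r2=12+4=16
r1=2-1=1
CMP r1, #0  (cmp 1,0)
BGT loop: taken
r7=17+8=25
r0=M[16]=10
r7=25-10=15
r2=16+4=20
r1=1-1=0
CMP r1, #0  (cmp 0,0)
BGT loop: not taken
r7=15*10=150
STR r7, [16] → M[16]=150
halt.
Total executed instructions: 42.

42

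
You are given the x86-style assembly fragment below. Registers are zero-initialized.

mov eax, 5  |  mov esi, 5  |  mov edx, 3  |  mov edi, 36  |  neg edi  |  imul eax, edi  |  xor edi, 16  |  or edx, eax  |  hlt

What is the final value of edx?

eax=5
esi=5
edx=3
edi=36
edi=-(36)=-36
eax=5*(-36)=-180
edi=(-36)^16=-52
edx=3|(-180)=-177
halt.

-177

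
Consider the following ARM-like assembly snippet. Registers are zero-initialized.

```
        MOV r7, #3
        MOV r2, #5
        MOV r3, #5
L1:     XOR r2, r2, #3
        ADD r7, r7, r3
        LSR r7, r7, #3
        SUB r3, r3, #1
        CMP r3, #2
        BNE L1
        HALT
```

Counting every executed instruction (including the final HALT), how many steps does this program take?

after MOV r7, #3: r7=3
after MOV r2, #5: r2=5
after MOV r3, #5: r3=5
after XOR r2, r2, #3: r2=5^3=6
after ADD r7, r7, r3: r7=3+5=8
after LSR r7, r7, #3: r7=8>>3=1
after SUB r3, r3, #1: r3=5-1=4
CMP r3, #2  (cmp 4,2)
BNE L1: taken
after XOR r2, r2, #3: r2=6^3=5
after ADD r7, r7, r3: r7=1+4=5
after LSR r7, r7, #3: r7=5>>3=0
after SUB r3, r3, #1: r3=4-1=3
CMP r3, #2  (cmp 3,2)
BNE L1: taken
after XOR r2, r2, #3: r2=5^3=6
after ADD r7, r7, r3: r7=0+3=3
after LSR r7, r7, #3: r7=3>>3=0
after SUB r3, r3, #1: r3=3-1=2
CMP r3, #2  (cmp 2,2)
BNE L1: not taken
halt.
Total executed instructions: 22.

22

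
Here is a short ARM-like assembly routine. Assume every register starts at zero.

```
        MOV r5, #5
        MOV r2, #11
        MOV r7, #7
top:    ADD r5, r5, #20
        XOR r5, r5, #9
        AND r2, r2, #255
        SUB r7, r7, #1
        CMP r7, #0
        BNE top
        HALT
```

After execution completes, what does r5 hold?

MOV r5, #5 → r5=5
MOV r2, #11 → r2=11
MOV r7, #7 → r7=7
ADD r5, r5, #20 → r5=5+20=25
XOR r5, r5, #9 → r5=25^9=16
AND r2, r2, #255 → r2=11&255=11
SUB r7, r7, #1 → r7=7-1=6
CMP r7, #0  (cmp 6,0)
BNE top: taken
ADD r5, r5, #20 → r5=16+20=36
XOR r5, r5, #9 → r5=36^9=45
AND r2, r2, #255 → r2=11&255=11
SUB r7, r7, #1 → r7=6-1=5
CMP r7, #0  (cmp 5,0)
BNE top: taken
ADD r5, r5, #20 → r5=45+20=65
XOR r5, r5, #9 → r5=65^9=72
AND r2, r2, #255 → r2=11&255=11
SUB r7, r7, #1 → r7=5-1=4
CMP r7, #0  (cmp 4,0)
BNE top: taken
ADD r5, r5, #20 → r5=72+20=92
XOR r5, r5, #9 → r5=92^9=85
AND r2, r2, #255 → r2=11&255=11
SUB r7, r7, #1 → r7=4-1=3
CMP r7, #0  (cmp 3,0)
BNE top: taken
ADD r5, r5, #20 → r5=85+20=105
XOR r5, r5, #9 → r5=105^9=96
AND r2, r2, #255 → r2=11&255=11
SUB r7, r7, #1 → r7=3-1=2
CMP r7, #0  (cmp 2,0)
BNE top: taken
ADD r5, r5, #20 → r5=96+20=116
XOR r5, r5, #9 → r5=116^9=125
AND r2, r2, #255 → r2=11&255=11
SUB r7, r7, #1 → r7=2-1=1
CMP r7, #0  (cmp 1,0)
BNE top: taken
ADD r5, r5, #20 → r5=125+20=145
XOR r5, r5, #9 → r5=145^9=152
AND r2, r2, #255 → r2=11&255=11
SUB r7, r7, #1 → r7=1-1=0
CMP r7, #0  (cmp 0,0)
BNE top: not taken
halt.

152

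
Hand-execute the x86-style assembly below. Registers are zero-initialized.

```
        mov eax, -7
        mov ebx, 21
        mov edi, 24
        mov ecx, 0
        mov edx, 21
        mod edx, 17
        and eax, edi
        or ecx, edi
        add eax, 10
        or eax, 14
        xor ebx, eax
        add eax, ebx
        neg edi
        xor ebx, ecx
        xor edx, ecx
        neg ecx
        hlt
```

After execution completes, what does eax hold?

eax=-7
ebx=21
edi=24
ecx=0
edx=21
edx=21%17=4
eax=(-7)&24=24
ecx=0|24=24
eax=24+10=34
eax=34|14=46
ebx=21^46=59
eax=46+59=105
edi=-(24)=-24
ebx=59^24=35
edx=4^24=28
ecx=-(24)=-24
halt.

105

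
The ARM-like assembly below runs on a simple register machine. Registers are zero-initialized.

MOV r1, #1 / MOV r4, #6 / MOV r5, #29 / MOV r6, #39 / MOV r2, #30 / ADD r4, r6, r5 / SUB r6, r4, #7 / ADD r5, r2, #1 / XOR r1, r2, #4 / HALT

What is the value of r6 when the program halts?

61

MOV r1, #1 → r1=1
MOV r4, #6 → r4=6
MOV r5, #29 → r5=29
MOV r6, #39 → r6=39
MOV r2, #30 → r2=30
ADD r4, r6, r5 → r4=39+29=68
SUB r6, r4, #7 → r6=68-7=61
ADD r5, r2, #1 → r5=30+1=31
XOR r1, r2, #4 → r1=30^4=26
halt.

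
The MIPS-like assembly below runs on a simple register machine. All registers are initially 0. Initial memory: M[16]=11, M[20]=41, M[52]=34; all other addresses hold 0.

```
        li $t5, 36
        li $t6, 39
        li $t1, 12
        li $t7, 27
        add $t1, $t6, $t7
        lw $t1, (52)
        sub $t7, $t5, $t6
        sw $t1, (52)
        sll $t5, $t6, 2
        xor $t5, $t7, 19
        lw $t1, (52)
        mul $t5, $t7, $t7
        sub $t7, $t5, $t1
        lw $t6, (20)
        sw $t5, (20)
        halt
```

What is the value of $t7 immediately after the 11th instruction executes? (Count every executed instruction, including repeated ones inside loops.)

$t5=36
$t6=39
$t1=12
$t7=27
$t1=39+27=66
$t1=M[52]=34
$t7=36-39=-3
sw $t1, (52) → M[52]=34
$t5=39<<2=156
$t5=(-3)^19=-18
$t1=M[52]=34
After step 11: $t7 = -3.

-3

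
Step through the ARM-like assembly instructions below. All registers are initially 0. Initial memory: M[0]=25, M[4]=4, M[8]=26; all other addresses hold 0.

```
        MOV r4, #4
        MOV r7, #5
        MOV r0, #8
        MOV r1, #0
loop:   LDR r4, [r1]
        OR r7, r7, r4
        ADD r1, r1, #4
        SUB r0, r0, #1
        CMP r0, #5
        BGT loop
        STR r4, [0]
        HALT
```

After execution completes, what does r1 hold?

12

MOV r4, #4 → r4=4
MOV r7, #5 → r7=5
MOV r0, #8 → r0=8
MOV r1, #0 → r1=0
LDR r4, [r1] → r4=M[0]=25
OR r7, r7, r4 → r7=5|25=29
ADD r1, r1, #4 → r1=0+4=4
SUB r0, r0, #1 → r0=8-1=7
CMP r0, #5  (cmp 7,5)
BGT loop: taken
LDR r4, [r1] → r4=M[4]=4
OR r7, r7, r4 → r7=29|4=29
ADD r1, r1, #4 → r1=4+4=8
SUB r0, r0, #1 → r0=7-1=6
CMP r0, #5  (cmp 6,5)
BGT loop: taken
LDR r4, [r1] → r4=M[8]=26
OR r7, r7, r4 → r7=29|26=31
ADD r1, r1, #4 → r1=8+4=12
SUB r0, r0, #1 → r0=6-1=5
CMP r0, #5  (cmp 5,5)
BGT loop: not taken
STR r4, [0] → M[0]=26
halt.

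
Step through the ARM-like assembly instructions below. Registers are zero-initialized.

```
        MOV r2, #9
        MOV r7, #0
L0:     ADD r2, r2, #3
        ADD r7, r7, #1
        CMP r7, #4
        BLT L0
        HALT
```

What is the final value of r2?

21

after MOV r2, #9: r2=9
after MOV r7, #0: r7=0
after ADD r2, r2, #3: r2=9+3=12
after ADD r7, r7, #1: r7=0+1=1
CMP r7, #4  (cmp 1,4)
BLT L0: taken
after ADD r2, r2, #3: r2=12+3=15
after ADD r7, r7, #1: r7=1+1=2
CMP r7, #4  (cmp 2,4)
BLT L0: taken
after ADD r2, r2, #3: r2=15+3=18
after ADD r7, r7, #1: r7=2+1=3
CMP r7, #4  (cmp 3,4)
BLT L0: taken
after ADD r2, r2, #3: r2=18+3=21
after ADD r7, r7, #1: r7=3+1=4
CMP r7, #4  (cmp 4,4)
BLT L0: not taken
halt.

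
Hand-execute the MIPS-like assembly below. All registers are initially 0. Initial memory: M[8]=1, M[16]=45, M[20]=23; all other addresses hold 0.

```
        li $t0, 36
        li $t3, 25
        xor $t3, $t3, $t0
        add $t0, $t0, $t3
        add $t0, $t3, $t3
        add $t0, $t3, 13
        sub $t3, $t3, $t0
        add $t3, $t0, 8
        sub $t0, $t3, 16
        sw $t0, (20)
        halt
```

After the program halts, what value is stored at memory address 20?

li $t0, 36 → $t0=36
li $t3, 25 → $t3=25
xor $t3, $t3, $t0 → $t3=25^36=61
add $t0, $t0, $t3 → $t0=36+61=97
add $t0, $t3, $t3 → $t0=61+61=122
add $t0, $t3, 13 → $t0=61+13=74
sub $t3, $t3, $t0 → $t3=61-74=-13
add $t3, $t0, 8 → $t3=74+8=82
sub $t0, $t3, 16 → $t0=82-16=66
sw $t0, (20) → M[20]=66
halt.

66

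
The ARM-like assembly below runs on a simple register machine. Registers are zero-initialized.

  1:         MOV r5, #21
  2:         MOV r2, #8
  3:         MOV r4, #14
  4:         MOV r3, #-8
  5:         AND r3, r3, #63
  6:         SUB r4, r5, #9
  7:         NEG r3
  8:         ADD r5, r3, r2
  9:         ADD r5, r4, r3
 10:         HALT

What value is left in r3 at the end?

-56

r5=21
r2=8
r4=14
r3=-8
r3=(-8)&63=56
r4=21-9=12
r3=-(56)=-56
r5=(-56)+8=-48
r5=12+(-56)=-44
halt.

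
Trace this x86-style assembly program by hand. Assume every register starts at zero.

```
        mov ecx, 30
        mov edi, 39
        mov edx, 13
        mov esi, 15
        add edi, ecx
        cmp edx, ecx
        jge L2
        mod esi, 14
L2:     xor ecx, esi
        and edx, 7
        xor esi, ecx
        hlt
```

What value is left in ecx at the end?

31

after mov ecx, 30: ecx=30
after mov edi, 39: edi=39
after mov edx, 13: edx=13
after mov esi, 15: esi=15
after add edi, ecx: edi=39+30=69
cmp edx, ecx  (cmp 13,30)
jge L2: not taken
after mod esi, 14: esi=15%14=1
after xor ecx, esi: ecx=30^1=31
after and edx, 7: edx=13&7=5
after xor esi, ecx: esi=1^31=30
halt.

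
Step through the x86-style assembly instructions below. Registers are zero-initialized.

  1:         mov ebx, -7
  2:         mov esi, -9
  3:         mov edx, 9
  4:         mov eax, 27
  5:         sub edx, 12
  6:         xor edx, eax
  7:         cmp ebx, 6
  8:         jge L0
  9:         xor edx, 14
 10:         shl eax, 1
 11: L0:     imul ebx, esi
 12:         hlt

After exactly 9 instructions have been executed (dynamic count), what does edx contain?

ebx=-7
esi=-9
edx=9
eax=27
edx=9-12=-3
edx=(-3)^27=-26
cmp ebx, 6  (cmp -7,6)
jge L0: not taken
edx=(-26)^14=-24
After step 9: edx = -24.

-24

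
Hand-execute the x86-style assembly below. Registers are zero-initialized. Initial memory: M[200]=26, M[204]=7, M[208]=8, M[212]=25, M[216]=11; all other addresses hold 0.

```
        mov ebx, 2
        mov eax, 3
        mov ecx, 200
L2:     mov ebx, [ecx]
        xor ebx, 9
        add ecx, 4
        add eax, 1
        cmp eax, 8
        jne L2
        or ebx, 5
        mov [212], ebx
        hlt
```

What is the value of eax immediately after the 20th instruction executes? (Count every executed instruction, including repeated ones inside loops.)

after mov ebx, 2: ebx=2
after mov eax, 3: eax=3
after mov ecx, 200: ecx=200
after mov ebx, [ecx]: ebx=M[200]=26
after xor ebx, 9: ebx=26^9=19
after add ecx, 4: ecx=200+4=204
after add eax, 1: eax=3+1=4
cmp eax, 8  (cmp 4,8)
jne L2: taken
after mov ebx, [ecx]: ebx=M[204]=7
after xor ebx, 9: ebx=7^9=14
after add ecx, 4: ecx=204+4=208
after add eax, 1: eax=4+1=5
cmp eax, 8  (cmp 5,8)
jne L2: taken
after mov ebx, [ecx]: ebx=M[208]=8
after xor ebx, 9: ebx=8^9=1
after add ecx, 4: ecx=208+4=212
after add eax, 1: eax=5+1=6
cmp eax, 8  (cmp 6,8)
After step 20: eax = 6.

6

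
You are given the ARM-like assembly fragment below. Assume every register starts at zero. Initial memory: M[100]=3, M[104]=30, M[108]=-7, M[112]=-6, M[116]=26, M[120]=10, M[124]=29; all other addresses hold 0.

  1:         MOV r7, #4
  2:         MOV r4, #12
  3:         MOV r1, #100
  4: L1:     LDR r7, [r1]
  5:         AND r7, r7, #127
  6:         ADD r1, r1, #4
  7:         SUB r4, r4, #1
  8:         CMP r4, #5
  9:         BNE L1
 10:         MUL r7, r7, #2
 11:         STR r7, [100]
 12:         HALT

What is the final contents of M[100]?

58

MOV r7, #4 → r7=4
MOV r4, #12 → r4=12
MOV r1, #100 → r1=100
LDR r7, [r1] → r7=M[100]=3
AND r7, r7, #127 → r7=3&127=3
ADD r1, r1, #4 → r1=100+4=104
SUB r4, r4, #1 → r4=12-1=11
CMP r4, #5  (cmp 11,5)
BNE L1: taken
LDR r7, [r1] → r7=M[104]=30
AND r7, r7, #127 → r7=30&127=30
ADD r1, r1, #4 → r1=104+4=108
SUB r4, r4, #1 → r4=11-1=10
CMP r4, #5  (cmp 10,5)
BNE L1: taken
LDR r7, [r1] → r7=M[108]=-7
AND r7, r7, #127 → r7=(-7)&127=121
ADD r1, r1, #4 → r1=108+4=112
SUB r4, r4, #1 → r4=10-1=9
CMP r4, #5  (cmp 9,5)
BNE L1: taken
LDR r7, [r1] → r7=M[112]=-6
AND r7, r7, #127 → r7=(-6)&127=122
ADD r1, r1, #4 → r1=112+4=116
SUB r4, r4, #1 → r4=9-1=8
CMP r4, #5  (cmp 8,5)
BNE L1: taken
LDR r7, [r1] → r7=M[116]=26
AND r7, r7, #127 → r7=26&127=26
ADD r1, r1, #4 → r1=116+4=120
SUB r4, r4, #1 → r4=8-1=7
CMP r4, #5  (cmp 7,5)
BNE L1: taken
LDR r7, [r1] → r7=M[120]=10
AND r7, r7, #127 → r7=10&127=10
ADD r1, r1, #4 → r1=120+4=124
SUB r4, r4, #1 → r4=7-1=6
CMP r4, #5  (cmp 6,5)
BNE L1: taken
LDR r7, [r1] → r7=M[124]=29
AND r7, r7, #127 → r7=29&127=29
ADD r1, r1, #4 → r1=124+4=128
SUB r4, r4, #1 → r4=6-1=5
CMP r4, #5  (cmp 5,5)
BNE L1: not taken
MUL r7, r7, #2 → r7=29*2=58
STR r7, [100] → M[100]=58
halt.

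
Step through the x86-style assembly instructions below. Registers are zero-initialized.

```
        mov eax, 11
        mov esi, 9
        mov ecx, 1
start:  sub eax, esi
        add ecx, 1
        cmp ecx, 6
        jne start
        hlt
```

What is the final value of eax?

-34

eax=11
esi=9
ecx=1
eax=11-9=2
ecx=1+1=2
cmp ecx, 6  (cmp 2,6)
jne start: taken
eax=2-9=-7
ecx=2+1=3
cmp ecx, 6  (cmp 3,6)
jne start: taken
eax=(-7)-9=-16
ecx=3+1=4
cmp ecx, 6  (cmp 4,6)
jne start: taken
eax=(-16)-9=-25
ecx=4+1=5
cmp ecx, 6  (cmp 5,6)
jne start: taken
eax=(-25)-9=-34
ecx=5+1=6
cmp ecx, 6  (cmp 6,6)
jne start: not taken
halt.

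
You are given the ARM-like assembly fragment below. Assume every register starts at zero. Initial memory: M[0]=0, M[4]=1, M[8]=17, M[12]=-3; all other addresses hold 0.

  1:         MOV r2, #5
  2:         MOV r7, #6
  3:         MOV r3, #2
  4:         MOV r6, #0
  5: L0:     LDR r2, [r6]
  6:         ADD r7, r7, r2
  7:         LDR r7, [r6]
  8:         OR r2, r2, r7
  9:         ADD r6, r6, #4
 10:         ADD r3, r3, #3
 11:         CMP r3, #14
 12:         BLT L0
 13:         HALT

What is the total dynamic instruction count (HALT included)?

37

after MOV r2, #5: r2=5
after MOV r7, #6: r7=6
after MOV r3, #2: r3=2
after MOV r6, #0: r6=0
after LDR r2, [r6]: r2=M[0]=0
after ADD r7, r7, r2: r7=6+0=6
after LDR r7, [r6]: r7=M[0]=0
after OR r2, r2, r7: r2=0|0=0
after ADD r6, r6, #4: r6=0+4=4
after ADD r3, r3, #3: r3=2+3=5
CMP r3, #14  (cmp 5,14)
BLT L0: taken
after LDR r2, [r6]: r2=M[4]=1
after ADD r7, r7, r2: r7=0+1=1
after LDR r7, [r6]: r7=M[4]=1
after OR r2, r2, r7: r2=1|1=1
after ADD r6, r6, #4: r6=4+4=8
after ADD r3, r3, #3: r3=5+3=8
CMP r3, #14  (cmp 8,14)
BLT L0: taken
after LDR r2, [r6]: r2=M[8]=17
after ADD r7, r7, r2: r7=1+17=18
after LDR r7, [r6]: r7=M[8]=17
after OR r2, r2, r7: r2=17|17=17
after ADD r6, r6, #4: r6=8+4=12
after ADD r3, r3, #3: r3=8+3=11
CMP r3, #14  (cmp 11,14)
BLT L0: taken
after LDR r2, [r6]: r2=M[12]=-3
after ADD r7, r7, r2: r7=17+(-3)=14
after LDR r7, [r6]: r7=M[12]=-3
after OR r2, r2, r7: r2=(-3)|(-3)=-3
after ADD r6, r6, #4: r6=12+4=16
after ADD r3, r3, #3: r3=11+3=14
CMP r3, #14  (cmp 14,14)
BLT L0: not taken
halt.
Total executed instructions: 37.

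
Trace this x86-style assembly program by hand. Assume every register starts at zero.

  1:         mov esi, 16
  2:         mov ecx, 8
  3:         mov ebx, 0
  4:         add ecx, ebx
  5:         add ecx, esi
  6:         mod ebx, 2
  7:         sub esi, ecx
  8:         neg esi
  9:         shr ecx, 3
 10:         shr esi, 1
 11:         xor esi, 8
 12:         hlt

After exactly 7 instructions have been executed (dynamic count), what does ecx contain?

after mov esi, 16: esi=16
after mov ecx, 8: ecx=8
after mov ebx, 0: ebx=0
after add ecx, ebx: ecx=8+0=8
after add ecx, esi: ecx=8+16=24
after mod ebx, 2: ebx=0%2=0
after sub esi, ecx: esi=16-24=-8
After step 7: ecx = 24.

24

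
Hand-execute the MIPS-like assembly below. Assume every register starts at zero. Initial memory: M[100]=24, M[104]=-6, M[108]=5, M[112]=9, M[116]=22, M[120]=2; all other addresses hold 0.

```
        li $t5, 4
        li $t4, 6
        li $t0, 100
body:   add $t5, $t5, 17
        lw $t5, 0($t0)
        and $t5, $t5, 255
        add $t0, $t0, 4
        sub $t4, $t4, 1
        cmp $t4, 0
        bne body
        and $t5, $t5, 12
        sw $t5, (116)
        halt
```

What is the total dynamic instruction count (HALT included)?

48

$t5=4
$t4=6
$t0=100
$t5=4+17=21
$t5=M[100]=24
$t5=24&255=24
$t0=100+4=104
$t4=6-1=5
cmp $t4, 0  (cmp 5,0)
bne body: taken
$t5=24+17=41
$t5=M[104]=-6
$t5=(-6)&255=250
$t0=104+4=108
$t4=5-1=4
cmp $t4, 0  (cmp 4,0)
bne body: taken
$t5=250+17=267
$t5=M[108]=5
$t5=5&255=5
$t0=108+4=112
$t4=4-1=3
cmp $t4, 0  (cmp 3,0)
bne body: taken
$t5=5+17=22
$t5=M[112]=9
$t5=9&255=9
$t0=112+4=116
$t4=3-1=2
cmp $t4, 0  (cmp 2,0)
bne body: taken
$t5=9+17=26
$t5=M[116]=22
$t5=22&255=22
$t0=116+4=120
$t4=2-1=1
cmp $t4, 0  (cmp 1,0)
bne body: taken
$t5=22+17=39
$t5=M[120]=2
$t5=2&255=2
$t0=120+4=124
$t4=1-1=0
cmp $t4, 0  (cmp 0,0)
bne body: not taken
$t5=2&12=0
sw $t5, (116) → M[116]=0
halt.
Total executed instructions: 48.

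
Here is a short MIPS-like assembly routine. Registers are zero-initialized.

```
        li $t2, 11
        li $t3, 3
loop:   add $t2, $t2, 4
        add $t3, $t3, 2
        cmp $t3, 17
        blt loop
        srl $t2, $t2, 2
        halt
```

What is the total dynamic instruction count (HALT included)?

$t2=11
$t3=3
$t2=11+4=15
$t3=3+2=5
cmp $t3, 17  (cmp 5,17)
blt loop: taken
$t2=15+4=19
$t3=5+2=7
cmp $t3, 17  (cmp 7,17)
blt loop: taken
$t2=19+4=23
$t3=7+2=9
cmp $t3, 17  (cmp 9,17)
blt loop: taken
$t2=23+4=27
$t3=9+2=11
cmp $t3, 17  (cmp 11,17)
blt loop: taken
$t2=27+4=31
$t3=11+2=13
cmp $t3, 17  (cmp 13,17)
blt loop: taken
$t2=31+4=35
$t3=13+2=15
cmp $t3, 17  (cmp 15,17)
blt loop: taken
$t2=35+4=39
$t3=15+2=17
cmp $t3, 17  (cmp 17,17)
blt loop: not taken
$t2=39>>2=9
halt.
Total executed instructions: 32.

32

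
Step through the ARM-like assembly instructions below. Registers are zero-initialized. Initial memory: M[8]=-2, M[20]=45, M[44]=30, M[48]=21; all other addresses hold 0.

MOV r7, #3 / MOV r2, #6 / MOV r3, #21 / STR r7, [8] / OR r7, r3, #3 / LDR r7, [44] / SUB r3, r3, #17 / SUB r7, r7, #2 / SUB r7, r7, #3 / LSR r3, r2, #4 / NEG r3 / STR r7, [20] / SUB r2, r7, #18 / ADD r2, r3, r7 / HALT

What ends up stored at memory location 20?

25

after MOV r7, #3: r7=3
after MOV r2, #6: r2=6
after MOV r3, #21: r3=21
STR r7, [8] → M[8]=3
after OR r7, r3, #3: r7=21|3=23
after LDR r7, [44]: r7=M[44]=30
after SUB r3, r3, #17: r3=21-17=4
after SUB r7, r7, #2: r7=30-2=28
after SUB r7, r7, #3: r7=28-3=25
after LSR r3, r2, #4: r3=6>>4=0
after NEG r3: r3=-(0)=0
STR r7, [20] → M[20]=25
after SUB r2, r7, #18: r2=25-18=7
after ADD r2, r3, r7: r2=0+25=25
halt.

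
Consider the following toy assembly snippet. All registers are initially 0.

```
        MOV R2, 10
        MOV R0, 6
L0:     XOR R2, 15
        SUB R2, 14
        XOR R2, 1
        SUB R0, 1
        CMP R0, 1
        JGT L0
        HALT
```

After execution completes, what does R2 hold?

-74

after MOV R2, 10: R2=10
after MOV R0, 6: R0=6
after XOR R2, 15: R2=10^15=5
after SUB R2, 14: R2=5-14=-9
after XOR R2, 1: R2=(-9)^1=-10
after SUB R0, 1: R0=6-1=5
CMP R0, 1  (cmp 5,1)
JGT L0: taken
after XOR R2, 15: R2=(-10)^15=-7
after SUB R2, 14: R2=(-7)-14=-21
after XOR R2, 1: R2=(-21)^1=-22
after SUB R0, 1: R0=5-1=4
CMP R0, 1  (cmp 4,1)
JGT L0: taken
after XOR R2, 15: R2=(-22)^15=-27
after SUB R2, 14: R2=(-27)-14=-41
after XOR R2, 1: R2=(-41)^1=-42
after SUB R0, 1: R0=4-1=3
CMP R0, 1  (cmp 3,1)
JGT L0: taken
after XOR R2, 15: R2=(-42)^15=-39
after SUB R2, 14: R2=(-39)-14=-53
after XOR R2, 1: R2=(-53)^1=-54
after SUB R0, 1: R0=3-1=2
CMP R0, 1  (cmp 2,1)
JGT L0: taken
after XOR R2, 15: R2=(-54)^15=-59
after SUB R2, 14: R2=(-59)-14=-73
after XOR R2, 1: R2=(-73)^1=-74
after SUB R0, 1: R0=2-1=1
CMP R0, 1  (cmp 1,1)
JGT L0: not taken
halt.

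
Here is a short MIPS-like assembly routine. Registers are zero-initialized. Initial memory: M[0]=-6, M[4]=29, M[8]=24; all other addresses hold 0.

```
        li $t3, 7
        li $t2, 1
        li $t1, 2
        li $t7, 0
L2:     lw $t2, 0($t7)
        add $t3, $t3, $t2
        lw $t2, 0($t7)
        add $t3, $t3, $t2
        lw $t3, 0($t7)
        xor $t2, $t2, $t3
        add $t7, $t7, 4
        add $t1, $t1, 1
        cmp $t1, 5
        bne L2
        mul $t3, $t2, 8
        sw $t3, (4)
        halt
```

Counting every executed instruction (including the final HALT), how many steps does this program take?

37

$t3=7
$t2=1
$t1=2
$t7=0
$t2=M[0]=-6
$t3=7+(-6)=1
$t2=M[0]=-6
$t3=1+(-6)=-5
$t3=M[0]=-6
$t2=(-6)^(-6)=0
$t7=0+4=4
$t1=2+1=3
cmp $t1, 5  (cmp 3,5)
bne L2: taken
$t2=M[4]=29
$t3=(-6)+29=23
$t2=M[4]=29
$t3=23+29=52
$t3=M[4]=29
$t2=29^29=0
$t7=4+4=8
$t1=3+1=4
cmp $t1, 5  (cmp 4,5)
bne L2: taken
$t2=M[8]=24
$t3=29+24=53
$t2=M[8]=24
$t3=53+24=77
$t3=M[8]=24
$t2=24^24=0
$t7=8+4=12
$t1=4+1=5
cmp $t1, 5  (cmp 5,5)
bne L2: not taken
$t3=0*8=0
sw $t3, (4) → M[4]=0
halt.
Total executed instructions: 37.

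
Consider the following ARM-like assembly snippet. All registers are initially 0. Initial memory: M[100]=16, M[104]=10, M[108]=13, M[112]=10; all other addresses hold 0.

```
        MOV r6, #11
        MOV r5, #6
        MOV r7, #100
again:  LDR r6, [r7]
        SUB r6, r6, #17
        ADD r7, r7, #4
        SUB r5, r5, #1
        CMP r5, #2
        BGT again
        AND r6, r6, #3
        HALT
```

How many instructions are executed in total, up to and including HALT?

MOV r6, #11 → r6=11
MOV r5, #6 → r5=6
MOV r7, #100 → r7=100
LDR r6, [r7] → r6=M[100]=16
SUB r6, r6, #17 → r6=16-17=-1
ADD r7, r7, #4 → r7=100+4=104
SUB r5, r5, #1 → r5=6-1=5
CMP r5, #2  (cmp 5,2)
BGT again: taken
LDR r6, [r7] → r6=M[104]=10
SUB r6, r6, #17 → r6=10-17=-7
ADD r7, r7, #4 → r7=104+4=108
SUB r5, r5, #1 → r5=5-1=4
CMP r5, #2  (cmp 4,2)
BGT again: taken
LDR r6, [r7] → r6=M[108]=13
SUB r6, r6, #17 → r6=13-17=-4
ADD r7, r7, #4 → r7=108+4=112
SUB r5, r5, #1 → r5=4-1=3
CMP r5, #2  (cmp 3,2)
BGT again: taken
LDR r6, [r7] → r6=M[112]=10
SUB r6, r6, #17 → r6=10-17=-7
ADD r7, r7, #4 → r7=112+4=116
SUB r5, r5, #1 → r5=3-1=2
CMP r5, #2  (cmp 2,2)
BGT again: not taken
AND r6, r6, #3 → r6=(-7)&3=1
halt.
Total executed instructions: 29.

29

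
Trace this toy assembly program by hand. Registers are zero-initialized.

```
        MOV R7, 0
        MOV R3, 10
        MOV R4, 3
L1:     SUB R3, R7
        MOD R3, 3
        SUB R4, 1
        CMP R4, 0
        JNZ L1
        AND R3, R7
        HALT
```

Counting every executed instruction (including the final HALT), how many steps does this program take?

after MOV R7, 0: R7=0
after MOV R3, 10: R3=10
after MOV R4, 3: R4=3
after SUB R3, R7: R3=10-0=10
after MOD R3, 3: R3=10%3=1
after SUB R4, 1: R4=3-1=2
CMP R4, 0  (cmp 2,0)
JNZ L1: taken
after SUB R3, R7: R3=1-0=1
after MOD R3, 3: R3=1%3=1
after SUB R4, 1: R4=2-1=1
CMP R4, 0  (cmp 1,0)
JNZ L1: taken
after SUB R3, R7: R3=1-0=1
after MOD R3, 3: R3=1%3=1
after SUB R4, 1: R4=1-1=0
CMP R4, 0  (cmp 0,0)
JNZ L1: not taken
after AND R3, R7: R3=1&0=0
halt.
Total executed instructions: 20.

20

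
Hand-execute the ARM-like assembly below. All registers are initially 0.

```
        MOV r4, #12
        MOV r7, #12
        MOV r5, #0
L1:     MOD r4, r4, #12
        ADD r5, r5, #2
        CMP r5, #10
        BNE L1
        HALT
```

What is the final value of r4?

r4=12
r7=12
r5=0
r4=12%12=0
r5=0+2=2
CMP r5, #10  (cmp 2,10)
BNE L1: taken
r4=0%12=0
r5=2+2=4
CMP r5, #10  (cmp 4,10)
BNE L1: taken
r4=0%12=0
r5=4+2=6
CMP r5, #10  (cmp 6,10)
BNE L1: taken
r4=0%12=0
r5=6+2=8
CMP r5, #10  (cmp 8,10)
BNE L1: taken
r4=0%12=0
r5=8+2=10
CMP r5, #10  (cmp 10,10)
BNE L1: not taken
halt.

0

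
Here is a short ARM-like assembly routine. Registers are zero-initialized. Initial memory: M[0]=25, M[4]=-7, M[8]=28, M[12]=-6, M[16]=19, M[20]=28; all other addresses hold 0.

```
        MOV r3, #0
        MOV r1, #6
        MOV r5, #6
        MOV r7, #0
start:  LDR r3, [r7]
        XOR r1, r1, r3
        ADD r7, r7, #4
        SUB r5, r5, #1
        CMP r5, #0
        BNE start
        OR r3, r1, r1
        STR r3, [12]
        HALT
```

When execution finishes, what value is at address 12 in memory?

15

after MOV r3, #0: r3=0
after MOV r1, #6: r1=6
after MOV r5, #6: r5=6
after MOV r7, #0: r7=0
after LDR r3, [r7]: r3=M[0]=25
after XOR r1, r1, r3: r1=6^25=31
after ADD r7, r7, #4: r7=0+4=4
after SUB r5, r5, #1: r5=6-1=5
CMP r5, #0  (cmp 5,0)
BNE start: taken
after LDR r3, [r7]: r3=M[4]=-7
after XOR r1, r1, r3: r1=31^(-7)=-26
after ADD r7, r7, #4: r7=4+4=8
after SUB r5, r5, #1: r5=5-1=4
CMP r5, #0  (cmp 4,0)
BNE start: taken
after LDR r3, [r7]: r3=M[8]=28
after XOR r1, r1, r3: r1=(-26)^28=-6
after ADD r7, r7, #4: r7=8+4=12
after SUB r5, r5, #1: r5=4-1=3
CMP r5, #0  (cmp 3,0)
BNE start: taken
after LDR r3, [r7]: r3=M[12]=-6
after XOR r1, r1, r3: r1=(-6)^(-6)=0
after ADD r7, r7, #4: r7=12+4=16
after SUB r5, r5, #1: r5=3-1=2
CMP r5, #0  (cmp 2,0)
BNE start: taken
after LDR r3, [r7]: r3=M[16]=19
after XOR r1, r1, r3: r1=0^19=19
after ADD r7, r7, #4: r7=16+4=20
after SUB r5, r5, #1: r5=2-1=1
CMP r5, #0  (cmp 1,0)
BNE start: taken
after LDR r3, [r7]: r3=M[20]=28
after XOR r1, r1, r3: r1=19^28=15
after ADD r7, r7, #4: r7=20+4=24
after SUB r5, r5, #1: r5=1-1=0
CMP r5, #0  (cmp 0,0)
BNE start: not taken
after OR r3, r1, r1: r3=15|15=15
STR r3, [12] → M[12]=15
halt.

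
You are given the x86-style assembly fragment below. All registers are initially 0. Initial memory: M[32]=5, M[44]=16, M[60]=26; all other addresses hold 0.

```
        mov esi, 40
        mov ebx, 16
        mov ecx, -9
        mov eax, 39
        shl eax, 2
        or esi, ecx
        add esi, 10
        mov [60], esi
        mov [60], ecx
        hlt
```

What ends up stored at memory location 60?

after mov esi, 40: esi=40
after mov ebx, 16: ebx=16
after mov ecx, -9: ecx=-9
after mov eax, 39: eax=39
after shl eax, 2: eax=39<<2=156
after or esi, ecx: esi=40|(-9)=-1
after add esi, 10: esi=(-1)+10=9
mov [60], esi → M[60]=9
mov [60], ecx → M[60]=-9
halt.

-9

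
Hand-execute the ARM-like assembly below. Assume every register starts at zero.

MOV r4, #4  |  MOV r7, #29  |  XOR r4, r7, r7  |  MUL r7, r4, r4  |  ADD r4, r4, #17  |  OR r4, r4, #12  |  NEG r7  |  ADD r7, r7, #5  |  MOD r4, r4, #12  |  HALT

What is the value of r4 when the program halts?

5

r4=4
r7=29
r4=29^29=0
r7=0*0=0
r4=0+17=17
r4=17|12=29
r7=-(0)=0
r7=0+5=5
r4=29%12=5
halt.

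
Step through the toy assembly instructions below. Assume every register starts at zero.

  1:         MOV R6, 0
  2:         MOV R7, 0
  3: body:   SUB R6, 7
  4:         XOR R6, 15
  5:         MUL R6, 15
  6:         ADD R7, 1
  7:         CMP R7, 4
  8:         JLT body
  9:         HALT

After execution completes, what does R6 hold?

after MOV R6, 0: R6=0
after MOV R7, 0: R7=0
after SUB R6, 7: R6=0-7=-7
after XOR R6, 15: R6=(-7)^15=-10
after MUL R6, 15: R6=(-10)*15=-150
after ADD R7, 1: R7=0+1=1
CMP R7, 4  (cmp 1,4)
JLT body: taken
after SUB R6, 7: R6=(-150)-7=-157
after XOR R6, 15: R6=(-157)^15=-148
after MUL R6, 15: R6=(-148)*15=-2220
after ADD R7, 1: R7=1+1=2
CMP R7, 4  (cmp 2,4)
JLT body: taken
after SUB R6, 7: R6=(-2220)-7=-2227
after XOR R6, 15: R6=(-2227)^15=-2238
after MUL R6, 15: R6=(-2238)*15=-33570
after ADD R7, 1: R7=2+1=3
CMP R7, 4  (cmp 3,4)
JLT body: taken
after SUB R6, 7: R6=(-33570)-7=-33577
after XOR R6, 15: R6=(-33577)^15=-33576
after MUL R6, 15: R6=(-33576)*15=-503640
after ADD R7, 1: R7=3+1=4
CMP R7, 4  (cmp 4,4)
JLT body: not taken
halt.

-503640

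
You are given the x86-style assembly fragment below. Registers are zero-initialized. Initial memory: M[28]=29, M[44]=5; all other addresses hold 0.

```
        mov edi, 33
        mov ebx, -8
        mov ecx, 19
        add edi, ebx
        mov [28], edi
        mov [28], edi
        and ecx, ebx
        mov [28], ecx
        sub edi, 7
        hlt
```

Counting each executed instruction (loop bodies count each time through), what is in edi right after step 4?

edi=33
ebx=-8
ecx=19
edi=33+(-8)=25
After step 4: edi = 25.

25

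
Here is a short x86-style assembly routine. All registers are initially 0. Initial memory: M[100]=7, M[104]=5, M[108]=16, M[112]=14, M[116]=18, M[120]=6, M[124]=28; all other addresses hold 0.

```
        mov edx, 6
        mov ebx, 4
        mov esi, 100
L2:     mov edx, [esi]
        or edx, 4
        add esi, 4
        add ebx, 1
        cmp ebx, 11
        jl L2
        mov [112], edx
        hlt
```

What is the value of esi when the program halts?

128

edx=6
ebx=4
esi=100
edx=M[100]=7
edx=7|4=7
esi=100+4=104
ebx=4+1=5
cmp ebx, 11  (cmp 5,11)
jl L2: taken
edx=M[104]=5
edx=5|4=5
esi=104+4=108
ebx=5+1=6
cmp ebx, 11  (cmp 6,11)
jl L2: taken
edx=M[108]=16
edx=16|4=20
esi=108+4=112
ebx=6+1=7
cmp ebx, 11  (cmp 7,11)
jl L2: taken
edx=M[112]=14
edx=14|4=14
esi=112+4=116
ebx=7+1=8
cmp ebx, 11  (cmp 8,11)
jl L2: taken
edx=M[116]=18
edx=18|4=22
esi=116+4=120
ebx=8+1=9
cmp ebx, 11  (cmp 9,11)
jl L2: taken
edx=M[120]=6
edx=6|4=6
esi=120+4=124
ebx=9+1=10
cmp ebx, 11  (cmp 10,11)
jl L2: taken
edx=M[124]=28
edx=28|4=28
esi=124+4=128
ebx=10+1=11
cmp ebx, 11  (cmp 11,11)
jl L2: not taken
mov [112], edx → M[112]=28
halt.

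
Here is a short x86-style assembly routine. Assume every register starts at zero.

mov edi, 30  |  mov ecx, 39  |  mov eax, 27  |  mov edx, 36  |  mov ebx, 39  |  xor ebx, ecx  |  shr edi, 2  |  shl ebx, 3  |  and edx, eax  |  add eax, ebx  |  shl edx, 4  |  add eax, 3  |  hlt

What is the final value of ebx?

0

mov edi, 30 → edi=30
mov ecx, 39 → ecx=39
mov eax, 27 → eax=27
mov edx, 36 → edx=36
mov ebx, 39 → ebx=39
xor ebx, ecx → ebx=39^39=0
shr edi, 2 → edi=30>>2=7
shl ebx, 3 → ebx=0<<3=0
and edx, eax → edx=36&27=0
add eax, ebx → eax=27+0=27
shl edx, 4 → edx=0<<4=0
add eax, 3 → eax=27+3=30
halt.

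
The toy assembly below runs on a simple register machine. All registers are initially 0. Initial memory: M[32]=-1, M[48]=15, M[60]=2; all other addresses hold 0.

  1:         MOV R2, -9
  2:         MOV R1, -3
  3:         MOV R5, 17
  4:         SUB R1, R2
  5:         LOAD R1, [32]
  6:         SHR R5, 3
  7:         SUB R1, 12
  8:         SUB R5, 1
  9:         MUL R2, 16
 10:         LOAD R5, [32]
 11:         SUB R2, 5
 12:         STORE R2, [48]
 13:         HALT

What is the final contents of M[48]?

-149

MOV R2, -9 → R2=-9
MOV R1, -3 → R1=-3
MOV R5, 17 → R5=17
SUB R1, R2 → R1=(-3)-(-9)=6
LOAD R1, [32] → R1=M[32]=-1
SHR R5, 3 → R5=17>>3=2
SUB R1, 12 → R1=(-1)-12=-13
SUB R5, 1 → R5=2-1=1
MUL R2, 16 → R2=(-9)*16=-144
LOAD R5, [32] → R5=M[32]=-1
SUB R2, 5 → R2=(-144)-5=-149
STORE R2, [48] → M[48]=-149
halt.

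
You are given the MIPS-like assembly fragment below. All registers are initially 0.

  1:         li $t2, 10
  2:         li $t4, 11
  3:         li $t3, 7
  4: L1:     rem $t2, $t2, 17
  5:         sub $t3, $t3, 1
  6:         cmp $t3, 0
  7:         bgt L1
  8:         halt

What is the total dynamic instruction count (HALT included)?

$t2=10
$t4=11
$t3=7
$t2=10%17=10
$t3=7-1=6
cmp $t3, 0  (cmp 6,0)
bgt L1: taken
$t2=10%17=10
$t3=6-1=5
cmp $t3, 0  (cmp 5,0)
bgt L1: taken
$t2=10%17=10
$t3=5-1=4
cmp $t3, 0  (cmp 4,0)
bgt L1: taken
$t2=10%17=10
$t3=4-1=3
cmp $t3, 0  (cmp 3,0)
bgt L1: taken
$t2=10%17=10
$t3=3-1=2
cmp $t3, 0  (cmp 2,0)
bgt L1: taken
$t2=10%17=10
$t3=2-1=1
cmp $t3, 0  (cmp 1,0)
bgt L1: taken
$t2=10%17=10
$t3=1-1=0
cmp $t3, 0  (cmp 0,0)
bgt L1: not taken
halt.
Total executed instructions: 32.

32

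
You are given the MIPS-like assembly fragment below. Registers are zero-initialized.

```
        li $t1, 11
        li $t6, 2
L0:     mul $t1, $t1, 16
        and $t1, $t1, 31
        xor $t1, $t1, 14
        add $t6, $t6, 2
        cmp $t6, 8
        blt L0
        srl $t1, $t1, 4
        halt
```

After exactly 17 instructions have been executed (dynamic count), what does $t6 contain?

6

after li $t1, 11: $t1=11
after li $t6, 2: $t6=2
after mul $t1, $t1, 16: $t1=11*16=176
after and $t1, $t1, 31: $t1=176&31=16
after xor $t1, $t1, 14: $t1=16^14=30
after add $t6, $t6, 2: $t6=2+2=4
cmp $t6, 8  (cmp 4,8)
blt L0: taken
after mul $t1, $t1, 16: $t1=30*16=480
after and $t1, $t1, 31: $t1=480&31=0
after xor $t1, $t1, 14: $t1=0^14=14
after add $t6, $t6, 2: $t6=4+2=6
cmp $t6, 8  (cmp 6,8)
blt L0: taken
after mul $t1, $t1, 16: $t1=14*16=224
after and $t1, $t1, 31: $t1=224&31=0
after xor $t1, $t1, 14: $t1=0^14=14
After step 17: $t6 = 6.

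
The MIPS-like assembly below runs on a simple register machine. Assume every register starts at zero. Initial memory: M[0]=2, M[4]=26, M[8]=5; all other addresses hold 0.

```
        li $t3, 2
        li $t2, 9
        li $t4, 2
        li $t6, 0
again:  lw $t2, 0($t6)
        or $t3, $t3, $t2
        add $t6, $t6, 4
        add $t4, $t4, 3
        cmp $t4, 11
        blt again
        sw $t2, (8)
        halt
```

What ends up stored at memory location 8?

5

$t3=2
$t2=9
$t4=2
$t6=0
$t2=M[0]=2
$t3=2|2=2
$t6=0+4=4
$t4=2+3=5
cmp $t4, 11  (cmp 5,11)
blt again: taken
$t2=M[4]=26
$t3=2|26=26
$t6=4+4=8
$t4=5+3=8
cmp $t4, 11  (cmp 8,11)
blt again: taken
$t2=M[8]=5
$t3=26|5=31
$t6=8+4=12
$t4=8+3=11
cmp $t4, 11  (cmp 11,11)
blt again: not taken
sw $t2, (8) → M[8]=5
halt.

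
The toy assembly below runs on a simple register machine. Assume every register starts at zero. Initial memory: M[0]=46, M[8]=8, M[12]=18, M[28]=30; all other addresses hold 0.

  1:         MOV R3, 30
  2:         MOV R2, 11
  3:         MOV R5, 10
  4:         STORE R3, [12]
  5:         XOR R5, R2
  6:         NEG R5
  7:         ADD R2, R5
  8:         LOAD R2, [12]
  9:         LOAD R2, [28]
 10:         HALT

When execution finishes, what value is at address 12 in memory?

after MOV R3, 30: R3=30
after MOV R2, 11: R2=11
after MOV R5, 10: R5=10
STORE R3, [12] → M[12]=30
after XOR R5, R2: R5=10^11=1
after NEG R5: R5=-(1)=-1
after ADD R2, R5: R2=11+(-1)=10
after LOAD R2, [12]: R2=M[12]=30
after LOAD R2, [28]: R2=M[28]=30
halt.

30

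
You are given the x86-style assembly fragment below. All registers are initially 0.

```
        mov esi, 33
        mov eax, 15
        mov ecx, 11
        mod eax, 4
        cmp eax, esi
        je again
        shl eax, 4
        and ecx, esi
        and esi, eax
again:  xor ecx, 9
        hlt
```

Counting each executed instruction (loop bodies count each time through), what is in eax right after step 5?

3

esi=33
eax=15
ecx=11
eax=15%4=3
cmp eax, esi  (cmp 3,33)
After step 5: eax = 3.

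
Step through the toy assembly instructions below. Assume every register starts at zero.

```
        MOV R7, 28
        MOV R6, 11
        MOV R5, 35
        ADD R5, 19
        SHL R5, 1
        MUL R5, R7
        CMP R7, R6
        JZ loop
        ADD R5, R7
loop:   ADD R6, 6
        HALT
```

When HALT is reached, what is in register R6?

MOV R7, 28 → R7=28
MOV R6, 11 → R6=11
MOV R5, 35 → R5=35
ADD R5, 19 → R5=35+19=54
SHL R5, 1 → R5=54<<1=108
MUL R5, R7 → R5=108*28=3024
CMP R7, R6  (cmp 28,11)
JZ loop: not taken
ADD R5, R7 → R5=3024+28=3052
ADD R6, 6 → R6=11+6=17
halt.

17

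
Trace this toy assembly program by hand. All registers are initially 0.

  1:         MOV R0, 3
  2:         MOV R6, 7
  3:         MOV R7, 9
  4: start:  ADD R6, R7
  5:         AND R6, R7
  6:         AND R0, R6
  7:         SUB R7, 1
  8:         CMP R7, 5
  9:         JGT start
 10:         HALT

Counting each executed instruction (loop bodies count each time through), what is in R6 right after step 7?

MOV R0, 3 → R0=3
MOV R6, 7 → R6=7
MOV R7, 9 → R7=9
ADD R6, R7 → R6=7+9=16
AND R6, R7 → R6=16&9=0
AND R0, R6 → R0=3&0=0
SUB R7, 1 → R7=9-1=8
After step 7: R6 = 0.

0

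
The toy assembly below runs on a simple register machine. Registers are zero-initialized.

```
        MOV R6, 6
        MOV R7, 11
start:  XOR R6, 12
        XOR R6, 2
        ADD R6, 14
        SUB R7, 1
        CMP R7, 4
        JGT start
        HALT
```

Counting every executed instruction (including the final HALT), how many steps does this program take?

45

MOV R6, 6 → R6=6
MOV R7, 11 → R7=11
XOR R6, 12 → R6=6^12=10
XOR R6, 2 → R6=10^2=8
ADD R6, 14 → R6=8+14=22
SUB R7, 1 → R7=11-1=10
CMP R7, 4  (cmp 10,4)
JGT start: taken
XOR R6, 12 → R6=22^12=26
XOR R6, 2 → R6=26^2=24
ADD R6, 14 → R6=24+14=38
SUB R7, 1 → R7=10-1=9
CMP R7, 4  (cmp 9,4)
JGT start: taken
XOR R6, 12 → R6=38^12=42
XOR R6, 2 → R6=42^2=40
ADD R6, 14 → R6=40+14=54
SUB R7, 1 → R7=9-1=8
CMP R7, 4  (cmp 8,4)
JGT start: taken
XOR R6, 12 → R6=54^12=58
XOR R6, 2 → R6=58^2=56
ADD R6, 14 → R6=56+14=70
SUB R7, 1 → R7=8-1=7
CMP R7, 4  (cmp 7,4)
JGT start: taken
XOR R6, 12 → R6=70^12=74
XOR R6, 2 → R6=74^2=72
ADD R6, 14 → R6=72+14=86
SUB R7, 1 → R7=7-1=6
CMP R7, 4  (cmp 6,4)
JGT start: taken
XOR R6, 12 → R6=86^12=90
XOR R6, 2 → R6=90^2=88
ADD R6, 14 → R6=88+14=102
SUB R7, 1 → R7=6-1=5
CMP R7, 4  (cmp 5,4)
JGT start: taken
XOR R6, 12 → R6=102^12=106
XOR R6, 2 → R6=106^2=104
ADD R6, 14 → R6=104+14=118
SUB R7, 1 → R7=5-1=4
CMP R7, 4  (cmp 4,4)
JGT start: not taken
halt.
Total executed instructions: 45.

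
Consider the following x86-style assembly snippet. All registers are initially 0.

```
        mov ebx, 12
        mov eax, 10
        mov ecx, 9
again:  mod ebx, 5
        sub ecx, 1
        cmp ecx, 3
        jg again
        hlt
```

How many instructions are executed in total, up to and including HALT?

28

mov ebx, 12 → ebx=12
mov eax, 10 → eax=10
mov ecx, 9 → ecx=9
mod ebx, 5 → ebx=12%5=2
sub ecx, 1 → ecx=9-1=8
cmp ecx, 3  (cmp 8,3)
jg again: taken
mod ebx, 5 → ebx=2%5=2
sub ecx, 1 → ecx=8-1=7
cmp ecx, 3  (cmp 7,3)
jg again: taken
mod ebx, 5 → ebx=2%5=2
sub ecx, 1 → ecx=7-1=6
cmp ecx, 3  (cmp 6,3)
jg again: taken
mod ebx, 5 → ebx=2%5=2
sub ecx, 1 → ecx=6-1=5
cmp ecx, 3  (cmp 5,3)
jg again: taken
mod ebx, 5 → ebx=2%5=2
sub ecx, 1 → ecx=5-1=4
cmp ecx, 3  (cmp 4,3)
jg again: taken
mod ebx, 5 → ebx=2%5=2
sub ecx, 1 → ecx=4-1=3
cmp ecx, 3  (cmp 3,3)
jg again: not taken
halt.
Total executed instructions: 28.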